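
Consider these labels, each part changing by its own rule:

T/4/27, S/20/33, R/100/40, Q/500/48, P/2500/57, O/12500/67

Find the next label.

Letter — letters move back 1 place in the alphabet: T, S, R, Q, P, O → N.
Second component goes 4, 20, 100, 500, 2500, 12500 → 62500 (×5 each step).
Third component — differences are 6, 7, 8, … (increasing by 1 each time): 27, 33, 40, 48, 57, 67 → 78.
Putting it together: N/62500/78.

N/62500/78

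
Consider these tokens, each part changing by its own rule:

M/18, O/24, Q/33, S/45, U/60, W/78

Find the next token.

Letter — letters move forward 2 places in the alphabet: M, O, Q, S, U, W → Y.
Second component goes 18, 24, 33, 45, 60, 78 → 99 (differences are 6, 9, 12, … (increasing by 3 each time)).
So the next token is Y/99.

Y/99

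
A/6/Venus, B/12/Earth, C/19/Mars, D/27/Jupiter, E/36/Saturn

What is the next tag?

Letter — letters move forward 1 place in the alphabet: A, B, C, D, E → F.
Second component — differences are 6, 7, 8, … (increasing by 1 each time): 6, 12, 19, 27, 36 → 46.
For the planet, runs through the planets Mercury→Neptune: Venus, Earth, Mars, Jupiter, Saturn → Uranus.
Putting it together: F/46/Uranus.

F/46/Uranus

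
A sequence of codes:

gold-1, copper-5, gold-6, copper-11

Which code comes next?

gold-17

Metal: alternates gold ↔ copper; gold, copper, gold, copper → gold.
Second component: each term is the sum of the two before it; 1, 5, 6, 11 → 17.
Putting it together: gold-17.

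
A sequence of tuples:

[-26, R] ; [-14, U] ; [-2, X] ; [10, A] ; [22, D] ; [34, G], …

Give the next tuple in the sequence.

[46, J]

First part: +12 each step, so -26, -14, -2, 10, 22, 34 → 46.
Letter: letters move forward 3 places in the alphabet, wrapping Z→A, so R, U, X, A, D, G → J.
Combining the parts gives [46, J].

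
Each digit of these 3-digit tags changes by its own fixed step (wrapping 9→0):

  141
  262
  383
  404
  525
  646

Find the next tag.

First digit: 1, 2, 3, 4, 5, 6 → 7 (+1 each step, mod 10).
Second digit: +2 each step, mod 10; 4, 6, 8, 0, 2, 4 → 6.
Third digit goes 1, 2, 3, 4, 5, 6 → 7 (+1 each step, mod 10).
Combining the parts gives 767.

767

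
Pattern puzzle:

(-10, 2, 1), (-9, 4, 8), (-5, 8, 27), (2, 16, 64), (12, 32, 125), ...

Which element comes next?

(25, 64, 216)

First coordinate goes -10, -9, -5, 2, 12 → 25 (differences are 1, 4, 7, … (increasing by 3 each time)).
Second coordinate: ×2 each step; 2, 4, 8, 16, 32 → 64.
Third coordinate — perfect cubes: 1³, 2³, 3³, …: 1, 8, 27, 64, 125 → 216.
Putting it together: (25, 64, 216).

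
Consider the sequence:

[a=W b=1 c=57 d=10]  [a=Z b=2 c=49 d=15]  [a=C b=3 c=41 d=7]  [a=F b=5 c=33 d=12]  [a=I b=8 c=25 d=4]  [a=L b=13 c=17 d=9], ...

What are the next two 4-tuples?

[a=O b=21 c=9 d=1], [a=R b=34 c=1 d=6]

A: letters move forward 3 places in the alphabet, wrapping Z→A; W, Z, C, F, I, L → O → R.
B: each term is the sum of the two before it, so 1, 2, 3, 5, 8, 13 → 21 → 34.
For the c, −8 each step: 57, 49, 41, 33, 25, 17 → 9 → 1.
D: 10, 15, 7, 12, 4, 9 → 1 → 6 (alternating steps +5, −8, +5, −8, …).
So the next two 4-tuples are [a=O b=21 c=9 d=1] and [a=R b=34 c=1 d=6].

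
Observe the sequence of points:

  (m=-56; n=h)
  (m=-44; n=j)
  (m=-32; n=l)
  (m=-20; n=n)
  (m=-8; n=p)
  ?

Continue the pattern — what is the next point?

M goes -56, -44, -32, -20, -8 → 4 (+12 each step).
For the n, letters move forward 2 places in the alphabet: h, j, l, n, p → r.
So the next point is (m=4; n=r).

(m=4; n=r)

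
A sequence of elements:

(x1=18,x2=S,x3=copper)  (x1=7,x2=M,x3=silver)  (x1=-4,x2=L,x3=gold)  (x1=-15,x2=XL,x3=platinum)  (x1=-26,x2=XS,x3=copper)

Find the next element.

(x1=-37,x2=S,x3=silver)

X1 — −11 each step: 18, 7, -4, -15, -26 → -37.
X2: runs through clothing sizes XS→XL, so S, M, L, XL, XS → S.
For the x3, repeats copper → silver → gold → platinum: copper, silver, gold, platinum, copper → silver.
So the next element is (x1=-37,x2=S,x3=silver).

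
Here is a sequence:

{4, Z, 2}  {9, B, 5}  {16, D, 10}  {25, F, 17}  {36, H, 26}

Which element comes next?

{49, J, 37}

First part — perfect squares: 2², 3², 4², …: 4, 9, 16, 25, 36 → 49.
Letter: Z, B, D, F, H → J (letters move forward 2 places in the alphabet, wrapping Z→A).
Third part — differences are 3, 5, 7, … (increasing by 2 each time): 2, 5, 10, 17, 26 → 37.
Combining the parts gives {49, J, 37}.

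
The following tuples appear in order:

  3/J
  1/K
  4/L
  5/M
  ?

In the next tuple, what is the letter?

Letter: letters move forward 1 place in the alphabet, so J, K, L, M → N.

N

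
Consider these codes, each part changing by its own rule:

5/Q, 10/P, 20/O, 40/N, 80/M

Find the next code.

160/L

First component — ×2 each step: 5, 10, 20, 40, 80 → 160.
Letter — letters move back 1 place in the alphabet: Q, P, O, N, M → L.
So the next code is 160/L.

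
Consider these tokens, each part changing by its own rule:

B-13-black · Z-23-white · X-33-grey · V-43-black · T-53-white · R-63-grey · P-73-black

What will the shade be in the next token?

For the shade, repeats black → white → grey: black, white, grey, black, white, grey, black → white.

white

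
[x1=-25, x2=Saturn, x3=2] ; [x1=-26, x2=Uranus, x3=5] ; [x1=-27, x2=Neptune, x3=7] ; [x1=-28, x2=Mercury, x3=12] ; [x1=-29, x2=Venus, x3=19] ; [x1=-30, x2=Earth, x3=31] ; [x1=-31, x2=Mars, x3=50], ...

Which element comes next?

X1 — −1 each step: -25, -26, -27, -28, -29, -30, -31 → -32.
X2 — runs through the planets Mercury→Neptune: Saturn, Uranus, Neptune, Mercury, Venus, Earth, Mars → Jupiter.
X3: 2, 5, 7, 12, 19, 31, 50 → 81 (each term is the sum of the two before it).
Combining the parts gives [x1=-32, x2=Jupiter, x3=81].

[x1=-32, x2=Jupiter, x3=81]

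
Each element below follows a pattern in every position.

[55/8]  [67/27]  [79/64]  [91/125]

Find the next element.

[103/216]

First coordinate: 55, 67, 79, 91 → 103 (+12 each step).
Second coordinate: perfect cubes: 2³, 3³, 4³, …; 8, 27, 64, 125 → 216.
So the next element is [103/216].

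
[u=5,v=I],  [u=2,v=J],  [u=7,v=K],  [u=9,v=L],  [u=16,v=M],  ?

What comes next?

U: each term is the sum of the two before it, so 5, 2, 7, 9, 16 → 25.
V: letters move forward 1 place in the alphabet, so I, J, K, L, M → N.
Putting it together: [u=25,v=N].

[u=25,v=N]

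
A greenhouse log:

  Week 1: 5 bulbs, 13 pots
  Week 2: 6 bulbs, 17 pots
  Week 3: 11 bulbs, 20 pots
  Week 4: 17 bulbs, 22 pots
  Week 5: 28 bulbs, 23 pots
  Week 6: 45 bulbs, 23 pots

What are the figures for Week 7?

73 bulbs, 22 pots

For the bulbs, each term is the sum of the two before it: 5, 6, 11, 17, 28, 45 → 73.
For the pots, differences are 4, 3, 2, … (decreasing by 1 each time): 13, 17, 20, 22, 23, 23 → 22.
So the next record is 73 bulbs, 22 pots.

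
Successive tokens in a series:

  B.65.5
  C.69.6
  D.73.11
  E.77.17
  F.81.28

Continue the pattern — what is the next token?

G.85.45

Letter — letters move forward 1 place in the alphabet: B, C, D, E, F → G.
Second component: +4 each step, so 65, 69, 73, 77, 81 → 85.
Third component — each term is the sum of the two before it: 5, 6, 11, 17, 28 → 45.
So the next token is G.85.45.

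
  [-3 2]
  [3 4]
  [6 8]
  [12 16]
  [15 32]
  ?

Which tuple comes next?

First entry — alternating steps +6, +3, +6, +3, …: -3, 3, 6, 12, 15 → 21.
Second entry — ×2 each step: 2, 4, 8, 16, 32 → 64.
Combining the parts gives [21 64].

[21 64]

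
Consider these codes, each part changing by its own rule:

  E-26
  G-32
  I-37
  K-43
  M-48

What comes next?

O-54

Letter: letters move forward 2 places in the alphabet, so E, G, I, K, M → O.
Second component: alternating steps +6, +5, +6, +5, …; 26, 32, 37, 43, 48 → 54.
So the next code is O-54.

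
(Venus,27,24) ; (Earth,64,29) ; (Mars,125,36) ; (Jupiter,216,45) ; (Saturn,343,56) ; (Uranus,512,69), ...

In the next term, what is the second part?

Second part goes 27, 64, 125, 216, 343, 512 → 729 (perfect cubes: 3³, 4³, 5³, …).

729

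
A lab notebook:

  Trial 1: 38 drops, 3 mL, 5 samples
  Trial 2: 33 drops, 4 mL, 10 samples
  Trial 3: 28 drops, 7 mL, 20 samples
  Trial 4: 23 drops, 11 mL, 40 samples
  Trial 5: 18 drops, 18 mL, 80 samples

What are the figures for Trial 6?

For the drops, −5 each step: 38, 33, 28, 23, 18 → 13.
ML goes 3, 4, 7, 11, 18 → 29 (each term is the sum of the two before it).
For the samples, ×2 each step: 5, 10, 20, 40, 80 → 160.
Combining the parts gives 13 drops, 29 mL, 160 samples.

13 drops, 29 mL, 160 samples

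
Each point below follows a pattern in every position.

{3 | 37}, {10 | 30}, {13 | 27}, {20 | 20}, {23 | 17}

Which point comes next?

First part: alternating steps +7, +3, +7, +3, …, so 3, 10, 13, 20, 23 → 30.
For the second part, together with the first part always sums to 40: 37, 30, 27, 20, 17 → 10.
So the next point is {30 | 10}.

{30 | 10}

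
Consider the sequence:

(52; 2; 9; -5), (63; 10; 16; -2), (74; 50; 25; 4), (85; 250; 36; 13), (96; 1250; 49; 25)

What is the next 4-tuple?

First entry — +11 each step: 52, 63, 74, 85, 96 → 107.
Second entry: ×5 each step, so 2, 10, 50, 250, 1250 → 6250.
Third entry: perfect squares: 3², 4², 5², …, so 9, 16, 25, 36, 49 → 64.
Fourth entry: differences are 3, 6, 9, … (increasing by 3 each time), so -5, -2, 4, 13, 25 → 40.
So the next 4-tuple is (107; 6250; 64; 40).

(107; 6250; 64; 40)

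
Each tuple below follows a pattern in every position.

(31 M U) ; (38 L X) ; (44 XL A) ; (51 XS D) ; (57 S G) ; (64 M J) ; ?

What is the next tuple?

(70 L M)

First value goes 31, 38, 44, 51, 57, 64 → 70 (alternating steps +7, +6, +7, +6, …).
Size: repeats M → L → XL → XS → S; M, L, XL, XS, S, M → L.
Letter: U, X, A, D, G, J → M (letters move forward 3 places in the alphabet, wrapping Z→A).
Combining the parts gives (70 L M).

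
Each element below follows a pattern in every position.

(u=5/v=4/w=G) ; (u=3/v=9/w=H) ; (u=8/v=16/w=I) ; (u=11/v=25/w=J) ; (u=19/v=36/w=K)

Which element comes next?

(u=30/v=49/w=L)

U: each term is the sum of the two before it; 5, 3, 8, 11, 19 → 30.
V: 4, 9, 16, 25, 36 → 49 (perfect squares: 2², 3², 4², …).
W: letters move forward 1 place in the alphabet, so G, H, I, J, K → L.
Combining the parts gives (u=30/v=49/w=L).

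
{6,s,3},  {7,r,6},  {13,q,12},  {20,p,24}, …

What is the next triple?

{33,o,48}

For the first value, each term is the sum of the two before it: 6, 7, 13, 20 → 33.
Letter: s, r, q, p → o (letters move back 1 place in the alphabet).
Third value: ×2 each step; 3, 6, 12, 24 → 48.
Combining the parts gives {33,o,48}.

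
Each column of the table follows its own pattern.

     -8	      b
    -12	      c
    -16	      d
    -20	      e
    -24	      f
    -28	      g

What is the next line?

-32  h

First component — −4 each step: -8, -12, -16, -20, -24, -28 → -32.
Letter: letters move forward 1 place in the alphabet, so b, c, d, e, f, g → h.
Combining the parts gives -32  h.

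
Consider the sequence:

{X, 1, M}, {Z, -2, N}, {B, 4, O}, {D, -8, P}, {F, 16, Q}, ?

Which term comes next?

First letter goes X, Z, B, D, F → H (letters move forward 2 places in the alphabet, wrapping Z→A).
Second part: 1, -2, 4, -8, 16 → -32 (×(-2) each step).
Second letter — letters move forward 1 place in the alphabet: M, N, O, P, Q → R.
Combining the parts gives {H, -32, R}.

{H, -32, R}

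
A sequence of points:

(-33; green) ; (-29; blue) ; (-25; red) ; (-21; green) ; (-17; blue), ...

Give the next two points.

First coordinate — +4 each step: -33, -29, -25, -21, -17 → -13 → -9.
Colour: green, blue, red, green, blue → red → green (repeats green → blue → red).
So the next two points are (-13; red) and (-9; green).

(-13; red), (-9; green)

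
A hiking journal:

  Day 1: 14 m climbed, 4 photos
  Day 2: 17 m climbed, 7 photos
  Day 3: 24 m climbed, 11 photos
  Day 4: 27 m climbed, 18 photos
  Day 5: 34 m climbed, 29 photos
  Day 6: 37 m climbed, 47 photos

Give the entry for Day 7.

44 m climbed, 76 photos

For the m climbed, alternating steps +3, +7, +3, +7, …: 14, 17, 24, 27, 34, 37 → 44.
Photos goes 4, 7, 11, 18, 29, 47 → 76 (each term is the sum of the two before it).
Putting it together: 44 m climbed, 76 photos.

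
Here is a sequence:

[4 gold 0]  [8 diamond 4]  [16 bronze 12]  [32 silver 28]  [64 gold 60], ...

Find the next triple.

[128 diamond 124]

For the first entry, ×2 each step: 4, 8, 16, 32, 64 → 128.
Rank — repeats gold → diamond → bronze → silver: gold, diamond, bronze, silver, gold → diamond.
Third entry — always 4 less than the first entry: 0, 4, 12, 28, 60 → 124.
So the next triple is [128 diamond 124].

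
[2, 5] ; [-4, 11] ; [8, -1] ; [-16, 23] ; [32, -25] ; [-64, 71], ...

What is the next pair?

First entry: ×(-2) each step, so 2, -4, 8, -16, 32, -64 → 128.
Second entry: together with the first entry always sums to 7; 5, 11, -1, 23, -25, 71 → -121.
Putting it together: [128, -121].

[128, -121]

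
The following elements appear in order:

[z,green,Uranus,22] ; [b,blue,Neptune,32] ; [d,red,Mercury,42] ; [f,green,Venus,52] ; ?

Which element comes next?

Letter goes z, b, d, f → h (letters move forward 2 places in the alphabet, wrapping Z→A).
Colour — repeats green → blue → red: green, blue, red, green → blue.
Planet goes Uranus, Neptune, Mercury, Venus → Earth (runs through the planets Mercury→Neptune).
Fourth coordinate: +10 each step; 22, 32, 42, 52 → 62.
Putting it together: [h,blue,Earth,62].

[h,blue,Earth,62]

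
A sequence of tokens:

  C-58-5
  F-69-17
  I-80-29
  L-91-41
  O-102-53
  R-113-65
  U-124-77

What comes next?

Letter — letters move forward 3 places in the alphabet: C, F, I, L, O, R, U → X.
Second component: 58, 69, 80, 91, 102, 113, 124 → 135 (+11 each step).
Third component: +12 each step, so 5, 17, 29, 41, 53, 65, 77 → 89.
Combining the parts gives X-135-89.

X-135-89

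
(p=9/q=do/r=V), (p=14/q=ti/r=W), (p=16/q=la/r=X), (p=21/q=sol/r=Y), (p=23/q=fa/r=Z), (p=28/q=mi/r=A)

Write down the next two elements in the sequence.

For the p, alternating steps +5, +2, +5, +2, …: 9, 14, 16, 21, 23, 28 → 30 → 35.
Q: runs backward through the solfège scale do→ti, so do, ti, la, sol, fa, mi → re → do.
R goes V, W, X, Y, Z, A → B → C (letters move forward 1 place in the alphabet, wrapping Z→A).
So the next two elements are (p=30/q=re/r=B) and (p=35/q=do/r=C).

(p=30/q=re/r=B), (p=35/q=do/r=C)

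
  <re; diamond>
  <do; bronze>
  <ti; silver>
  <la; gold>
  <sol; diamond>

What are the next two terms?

<fa; bronze>, <mi; silver>

Note: runs backward through the solfège scale do→ti, so re, do, ti, la, sol → fa → mi.
Rank goes diamond, bronze, silver, gold, diamond → bronze → silver (repeats diamond → bronze → silver → gold).
Putting the parts together: <fa; bronze> and then <mi; silver>.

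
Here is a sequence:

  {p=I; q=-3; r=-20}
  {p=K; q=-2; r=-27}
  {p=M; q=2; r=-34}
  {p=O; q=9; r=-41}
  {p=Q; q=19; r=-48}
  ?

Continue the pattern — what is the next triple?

P goes I, K, M, O, Q → S (letters move forward 2 places in the alphabet).
Q: -3, -2, 2, 9, 19 → 32 (differences are 1, 4, 7, … (increasing by 3 each time)).
R: -20, -27, -34, -41, -48 → -55 (−7 each step).
So the next triple is {p=S; q=32; r=-55}.

{p=S; q=32; r=-55}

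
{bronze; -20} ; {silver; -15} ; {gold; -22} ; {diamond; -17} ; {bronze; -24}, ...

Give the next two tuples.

Rank: bronze, silver, gold, diamond, bronze → silver → gold (repeats bronze → silver → gold → diamond).
Second slot: -20, -15, -22, -17, -24 → -19 → -26 (alternating steps +5, −7, +5, −7, …).
Putting the parts together: {silver; -19} and then {gold; -26}.

{silver; -19}, {gold; -26}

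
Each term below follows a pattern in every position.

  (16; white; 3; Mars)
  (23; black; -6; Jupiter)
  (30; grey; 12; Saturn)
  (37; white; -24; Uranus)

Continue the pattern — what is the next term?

(44; black; 48; Neptune)

For the first part, +7 each step: 16, 23, 30, 37 → 44.
Shade: white, black, grey, white → black (repeats white → black → grey).
For the third part, ×(-2) each step: 3, -6, 12, -24 → 48.
Planet — runs through the planets Mercury→Neptune: Mars, Jupiter, Saturn, Uranus → Neptune.
So the next term is (44; black; 48; Neptune).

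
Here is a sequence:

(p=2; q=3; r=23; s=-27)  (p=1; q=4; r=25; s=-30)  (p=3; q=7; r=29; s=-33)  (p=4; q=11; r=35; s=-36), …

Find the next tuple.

P goes 2, 1, 3, 4 → 7 (each term is the sum of the two before it).
Q: each term is the sum of the two before it; 3, 4, 7, 11 → 18.
R: 23, 25, 29, 35 → 43 (differences are 2, 4, 6, … (increasing by 2 each time)).
S: −3 each step; -27, -30, -33, -36 → -39.
Putting it together: (p=7; q=18; r=43; s=-39).

(p=7; q=18; r=43; s=-39)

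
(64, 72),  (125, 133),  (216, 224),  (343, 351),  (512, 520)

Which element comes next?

First component — perfect cubes: 4³, 5³, 6³, …: 64, 125, 216, 343, 512 → 729.
Second component goes 72, 133, 224, 351, 520 → 737 (always 8 more than the first component).
Combining the parts gives (729, 737).

(729, 737)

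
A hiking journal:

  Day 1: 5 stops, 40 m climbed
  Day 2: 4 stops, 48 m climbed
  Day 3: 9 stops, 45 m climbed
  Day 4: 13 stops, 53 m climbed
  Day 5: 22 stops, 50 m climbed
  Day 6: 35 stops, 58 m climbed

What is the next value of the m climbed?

M climbed goes 40, 48, 45, 53, 50, 58 → 55 (alternating steps +8, −3, +8, −3, …).

55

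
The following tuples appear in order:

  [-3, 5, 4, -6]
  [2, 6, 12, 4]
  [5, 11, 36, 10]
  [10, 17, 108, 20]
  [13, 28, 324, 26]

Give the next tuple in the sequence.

[18, 45, 972, 36]

First slot goes -3, 2, 5, 10, 13 → 18 (alternating steps +5, +3, +5, +3, …).
Second slot: each term is the sum of the two before it, so 5, 6, 11, 17, 28 → 45.
Third slot: ×3 each step, so 4, 12, 36, 108, 324 → 972.
Fourth slot — always 2 × the first slot: -6, 4, 10, 20, 26 → 36.
Combining the parts gives [18, 45, 972, 36].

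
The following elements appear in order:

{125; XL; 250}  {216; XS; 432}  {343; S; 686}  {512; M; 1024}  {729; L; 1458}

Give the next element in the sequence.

{1000; XL; 2000}

First slot goes 125, 216, 343, 512, 729 → 1000 (perfect cubes: 5³, 6³, 7³, …).
Size: runs through clothing sizes XS→XL; XL, XS, S, M, L → XL.
Third slot: always 2 × the first slot, so 250, 432, 686, 1024, 1458 → 2000.
Combining the parts gives {1000; XL; 2000}.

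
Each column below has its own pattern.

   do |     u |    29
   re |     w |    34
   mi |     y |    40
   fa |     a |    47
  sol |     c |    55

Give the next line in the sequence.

la  e  64

Note: runs through the solfège scale do→ti; do, re, mi, fa, sol → la.
Letter — letters move forward 2 places in the alphabet, wrapping Z→A: u, w, y, a, c → e.
Third component: 29, 34, 40, 47, 55 → 64 (differences are 5, 6, 7, … (increasing by 1 each time)).
Putting it together: la  e  64.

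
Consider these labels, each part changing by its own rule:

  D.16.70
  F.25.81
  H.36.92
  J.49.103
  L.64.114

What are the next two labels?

N.81.125, P.100.136

Letter: D, F, H, J, L → N → P (letters move forward 2 places in the alphabet).
Second component: perfect squares: 4², 5², 6², …; 16, 25, 36, 49, 64 → 81 → 100.
Third component: 70, 81, 92, 103, 114 → 125 → 136 (+11 each step).
Putting the parts together: N.81.125 and then P.100.136.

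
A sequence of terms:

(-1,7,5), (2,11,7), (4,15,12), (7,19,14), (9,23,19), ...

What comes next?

(12,27,21)

First slot: -1, 2, 4, 7, 9 → 12 (alternating steps +3, +2, +3, +2, …).
For the second slot, +4 each step: 7, 11, 15, 19, 23 → 27.
Third slot goes 5, 7, 12, 14, 19 → 21 (alternating steps +2, +5, +2, +5, …).
So the next term is (12,27,21).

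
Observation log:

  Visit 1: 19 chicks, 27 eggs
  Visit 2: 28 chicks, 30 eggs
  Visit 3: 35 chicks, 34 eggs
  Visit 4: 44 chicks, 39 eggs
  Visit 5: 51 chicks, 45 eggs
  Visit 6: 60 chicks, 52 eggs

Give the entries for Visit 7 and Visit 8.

67 chicks, 60 eggs; 76 chicks, 69 eggs

Chicks: alternating steps +9, +7, +9, +7, …, so 19, 28, 35, 44, 51, 60 → 67 → 76.
Eggs: 27, 30, 34, 39, 45, 52 → 60 → 69 (differences are 3, 4, 5, … (increasing by 1 each time)).
Putting the parts together: 67 chicks, 60 eggs and then 76 chicks, 69 eggs.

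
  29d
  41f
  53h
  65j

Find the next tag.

77l

First component goes 29, 41, 53, 65 → 77 (+12 each step).
For the letter, letters move forward 2 places in the alphabet: d, f, h, j → l.
Combining the parts gives 77l.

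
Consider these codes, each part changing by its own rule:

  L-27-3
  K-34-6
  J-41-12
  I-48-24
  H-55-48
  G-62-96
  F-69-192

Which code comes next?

E-76-384

Letter: letters move back 1 place in the alphabet; L, K, J, I, H, G, F → E.
Second component: 27, 34, 41, 48, 55, 62, 69 → 76 (+7 each step).
Third component — ×2 each step: 3, 6, 12, 24, 48, 96, 192 → 384.
Combining the parts gives E-76-384.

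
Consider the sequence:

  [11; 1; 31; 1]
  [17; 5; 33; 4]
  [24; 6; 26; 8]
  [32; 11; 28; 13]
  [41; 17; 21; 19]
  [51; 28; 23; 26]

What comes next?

[62; 45; 16; 34]

For the first value, differences are 6, 7, 8, … (increasing by 1 each time): 11, 17, 24, 32, 41, 51 → 62.
Second value: each term is the sum of the two before it; 1, 5, 6, 11, 17, 28 → 45.
Third value goes 31, 33, 26, 28, 21, 23 → 16 (alternating steps +2, −7, +2, −7, …).
Fourth value: differences are 3, 4, 5, … (increasing by 1 each time), so 1, 4, 8, 13, 19, 26 → 34.
So the next 4-tuple is [62; 45; 16; 34].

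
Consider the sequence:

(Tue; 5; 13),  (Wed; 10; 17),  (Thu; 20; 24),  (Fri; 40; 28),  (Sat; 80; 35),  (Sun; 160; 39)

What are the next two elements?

Day: Tue, Wed, Thu, Fri, Sat, Sun → Mon → Tue (runs through the weekdays Mon→Sun).
Second component: 5, 10, 20, 40, 80, 160 → 320 → 640 (×2 each step).
For the third component, alternating steps +4, +7, +4, +7, …: 13, 17, 24, 28, 35, 39 → 46 → 50.
Putting the parts together: (Mon; 320; 46) and then (Tue; 640; 50).

(Mon; 320; 46), (Tue; 640; 50)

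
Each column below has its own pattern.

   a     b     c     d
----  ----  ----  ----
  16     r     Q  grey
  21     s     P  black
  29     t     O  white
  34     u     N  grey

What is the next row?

For the column a, alternating steps +5, +8, +5, +8, …: 16, 21, 29, 34 → 42.
Column b: letters move forward 1 place in the alphabet, so r, s, t, u → v.
Column c: Q, P, O, N → M (letters move back 1 place in the alphabet).
Column d: grey, black, white, grey → black (repeats grey → black → white).
So the next row is 42  v  M  black.

42  v  M  black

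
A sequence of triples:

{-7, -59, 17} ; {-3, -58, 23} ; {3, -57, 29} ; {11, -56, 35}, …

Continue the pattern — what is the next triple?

First part: differences are 4, 6, 8, … (increasing by 2 each time); -7, -3, 3, 11 → 21.
For the second part, +1 each step: -59, -58, -57, -56 → -55.
For the third part, +6 each step: 17, 23, 29, 35 → 41.
Combining the parts gives {21, -55, 41}.

{21, -55, 41}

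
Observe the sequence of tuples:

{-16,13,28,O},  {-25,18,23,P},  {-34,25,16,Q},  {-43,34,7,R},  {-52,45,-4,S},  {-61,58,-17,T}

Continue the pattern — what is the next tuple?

First value: −9 each step; -16, -25, -34, -43, -52, -61 → -70.
For the second value, differences are 5, 7, 9, … (increasing by 2 each time): 13, 18, 25, 34, 45, 58 → 73.
Third value goes 28, 23, 16, 7, -4, -17 → -32 (together with the second value always sums to 41).
For the letter, letters move forward 1 place in the alphabet: O, P, Q, R, S, T → U.
Putting it together: {-70,73,-32,U}.

{-70,73,-32,U}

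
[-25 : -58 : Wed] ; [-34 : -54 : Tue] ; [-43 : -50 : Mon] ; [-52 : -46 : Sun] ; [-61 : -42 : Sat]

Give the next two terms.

For the first component, −9 each step: -25, -34, -43, -52, -61 → -70 → -79.
Second component goes -58, -54, -50, -46, -42 → -38 → -34 (+4 each step).
Day: runs backward through the weekdays Mon→Sun; Wed, Tue, Mon, Sun, Sat → Fri → Thu.
So the next two terms are [-70 : -38 : Fri] and [-79 : -34 : Thu].

[-70 : -38 : Fri], [-79 : -34 : Thu]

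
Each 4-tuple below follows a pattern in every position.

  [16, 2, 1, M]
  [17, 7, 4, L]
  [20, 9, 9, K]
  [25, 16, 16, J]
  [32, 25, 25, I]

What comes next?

First coordinate: differences are 1, 3, 5, … (increasing by 2 each time); 16, 17, 20, 25, 32 → 41.
Second coordinate — each term is the sum of the two before it: 2, 7, 9, 16, 25 → 41.
Third coordinate: 1, 4, 9, 16, 25 → 36 (perfect squares: 1², 2², 3², …).
Letter: M, L, K, J, I → H (letters move back 1 place in the alphabet).
Putting it together: [41, 41, 36, H].

[41, 41, 36, H]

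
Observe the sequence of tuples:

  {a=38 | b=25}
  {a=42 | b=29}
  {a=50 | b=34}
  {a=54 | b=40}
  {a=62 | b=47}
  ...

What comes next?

A: 38, 42, 50, 54, 62 → 66 (alternating steps +4, +8, +4, +8, …).
B: differences are 4, 5, 6, … (increasing by 1 each time); 25, 29, 34, 40, 47 → 55.
Combining the parts gives {a=66 | b=55}.

{a=66 | b=55}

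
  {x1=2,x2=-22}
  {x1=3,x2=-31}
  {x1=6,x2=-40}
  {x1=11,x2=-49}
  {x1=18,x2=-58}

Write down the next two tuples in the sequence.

X1 — differences are 1, 3, 5, … (increasing by 2 each time): 2, 3, 6, 11, 18 → 27 → 38.
X2 goes -22, -31, -40, -49, -58 → -67 → -76 (−9 each step).
Putting the parts together: {x1=27,x2=-67} and then {x1=38,x2=-76}.

{x1=27,x2=-67}, {x1=38,x2=-76}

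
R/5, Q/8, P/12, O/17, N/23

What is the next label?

Letter: R, Q, P, O, N → M (letters move back 1 place in the alphabet).
Second component: differences are 3, 4, 5, … (increasing by 1 each time); 5, 8, 12, 17, 23 → 30.
So the next label is M/30.

M/30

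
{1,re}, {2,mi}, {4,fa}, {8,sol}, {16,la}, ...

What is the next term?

First entry: 1, 2, 4, 8, 16 → 32 (×2 each step).
Note — runs through the solfège scale do→ti: re, mi, fa, sol, la → ti.
Putting it together: {32,ti}.

{32,ti}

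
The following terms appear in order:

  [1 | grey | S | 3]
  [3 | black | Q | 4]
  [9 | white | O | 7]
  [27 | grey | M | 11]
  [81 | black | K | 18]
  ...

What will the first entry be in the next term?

243

First entry: ×3 each step, so 1, 3, 9, 27, 81 → 243.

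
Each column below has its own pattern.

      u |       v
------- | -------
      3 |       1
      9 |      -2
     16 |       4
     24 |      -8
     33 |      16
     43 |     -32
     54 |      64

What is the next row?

Column u: differences are 6, 7, 8, … (increasing by 1 each time), so 3, 9, 16, 24, 33, 43, 54 → 66.
Column v: ×(-2) each step; 1, -2, 4, -8, 16, -32, 64 → -128.
Combining the parts gives 66  -128.

66  -128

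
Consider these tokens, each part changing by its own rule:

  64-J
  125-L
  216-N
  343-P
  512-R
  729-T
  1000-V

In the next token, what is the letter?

For the first component, perfect cubes: 4³, 5³, 6³, …: 64, 125, 216, 343, 512, 729, 1000 → 1331.
Letter: letters move forward 2 places in the alphabet, so J, L, N, P, R, T, V → X.

X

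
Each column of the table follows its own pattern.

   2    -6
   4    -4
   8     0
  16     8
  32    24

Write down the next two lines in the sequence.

First component — ×2 each step: 2, 4, 8, 16, 32 → 64 → 128.
Second component: -6, -4, 0, 8, 24 → 56 → 120 (always 8 less than the first component).
Putting the parts together: 64  56 and then 128  120.

64  56; 128  120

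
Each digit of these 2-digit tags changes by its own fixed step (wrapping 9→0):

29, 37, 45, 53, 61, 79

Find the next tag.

First digit: 2, 3, 4, 5, 6, 7 → 8 (+1 each step, mod 10).
For the second digit, −2 each step, mod 10: 9, 7, 5, 3, 1, 9 → 7.
Combining the parts gives 87.

87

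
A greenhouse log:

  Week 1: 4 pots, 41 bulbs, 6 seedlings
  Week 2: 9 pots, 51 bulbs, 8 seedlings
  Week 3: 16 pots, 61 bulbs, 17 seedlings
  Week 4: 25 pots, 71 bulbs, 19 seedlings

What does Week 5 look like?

Pots — perfect squares: 2², 3², 4², …: 4, 9, 16, 25 → 36.
Bulbs goes 41, 51, 61, 71 → 81 (+10 each step).
For the seedlings, alternating steps +2, +9, +2, +9, …: 6, 8, 17, 19 → 28.
So the next line is 36 pots, 81 bulbs, 28 seedlings.

36 pots, 81 bulbs, 28 seedlings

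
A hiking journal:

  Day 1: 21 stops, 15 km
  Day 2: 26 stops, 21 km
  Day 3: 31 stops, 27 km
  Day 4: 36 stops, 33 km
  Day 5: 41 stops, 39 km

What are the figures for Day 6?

46 stops, 45 km

Stops: 21, 26, 31, 36, 41 → 46 (+5 each step).
For the km, +6 each step: 15, 21, 27, 33, 39 → 45.
So the next record is 46 stops, 45 km.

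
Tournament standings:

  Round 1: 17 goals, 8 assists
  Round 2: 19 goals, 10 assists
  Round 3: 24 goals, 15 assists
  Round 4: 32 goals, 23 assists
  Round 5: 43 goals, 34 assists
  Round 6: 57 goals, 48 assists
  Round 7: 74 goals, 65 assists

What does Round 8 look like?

Goals goes 17, 19, 24, 32, 43, 57, 74 → 94 (differences are 2, 5, 8, … (increasing by 3 each time)).
Assists — always 9 less than the goals: 8, 10, 15, 23, 34, 48, 65 → 85.
So the next record is 94 goals, 85 assists.

94 goals, 85 assists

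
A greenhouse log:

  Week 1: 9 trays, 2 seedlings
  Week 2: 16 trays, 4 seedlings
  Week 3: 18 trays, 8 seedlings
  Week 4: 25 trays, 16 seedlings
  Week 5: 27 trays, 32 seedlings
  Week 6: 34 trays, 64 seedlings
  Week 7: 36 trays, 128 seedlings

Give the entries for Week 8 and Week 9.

43 trays, 256 seedlings; 45 trays, 512 seedlings

For the trays, alternating steps +7, +2, +7, +2, …: 9, 16, 18, 25, 27, 34, 36 → 43 → 45.
Seedlings: ×2 each step, so 2, 4, 8, 16, 32, 64, 128 → 256 → 512.
So the next two records are 43 trays, 256 seedlings and 45 trays, 512 seedlings.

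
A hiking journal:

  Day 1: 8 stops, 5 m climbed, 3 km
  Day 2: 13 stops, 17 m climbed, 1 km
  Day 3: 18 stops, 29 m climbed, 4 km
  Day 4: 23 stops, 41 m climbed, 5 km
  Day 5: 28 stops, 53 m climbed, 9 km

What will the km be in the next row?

14

Stops — +5 each step: 8, 13, 18, 23, 28 → 33.
M climbed: 5, 17, 29, 41, 53 → 65 (+12 each step).
Km: 3, 1, 4, 5, 9 → 14 (each term is the sum of the two before it).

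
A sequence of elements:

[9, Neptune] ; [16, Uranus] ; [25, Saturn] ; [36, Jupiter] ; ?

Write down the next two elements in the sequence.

First component goes 9, 16, 25, 36 → 49 → 64 (perfect squares: 3², 4², 5², …).
For the planet, runs backward through the planets Mercury→Neptune: Neptune, Uranus, Saturn, Jupiter → Mars → Earth.
Putting the parts together: [49, Mars] and then [64, Earth].

[49, Mars], [64, Earth]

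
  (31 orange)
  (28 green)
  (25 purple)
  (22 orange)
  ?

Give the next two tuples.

(19 green), (16 purple)

First part goes 31, 28, 25, 22 → 19 → 16 (−3 each step).
Colour — repeats orange → green → purple: orange, green, purple, orange → green → purple.
Putting the parts together: (19 green) and then (16 purple).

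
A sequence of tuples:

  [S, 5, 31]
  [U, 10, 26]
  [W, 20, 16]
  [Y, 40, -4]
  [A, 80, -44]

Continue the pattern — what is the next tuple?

[C, 160, -124]

Letter: letters move forward 2 places in the alphabet, wrapping Z→A; S, U, W, Y, A → C.
Second entry — ×2 each step: 5, 10, 20, 40, 80 → 160.
Third entry — together with the second entry always sums to 36: 31, 26, 16, -4, -44 → -124.
So the next tuple is [C, 160, -124].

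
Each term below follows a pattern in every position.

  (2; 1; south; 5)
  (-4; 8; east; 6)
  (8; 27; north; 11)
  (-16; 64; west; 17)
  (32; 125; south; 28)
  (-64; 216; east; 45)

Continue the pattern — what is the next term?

For the first component, ×(-2) each step: 2, -4, 8, -16, 32, -64 → 128.
For the second component, perfect cubes: 1³, 2³, 3³, …: 1, 8, 27, 64, 125, 216 → 343.
For the direction, repeats south → east → north → west: south, east, north, west, south, east → north.
Fourth component: each term is the sum of the two before it; 5, 6, 11, 17, 28, 45 → 73.
So the next term is (128; 343; north; 73).

(128; 343; north; 73)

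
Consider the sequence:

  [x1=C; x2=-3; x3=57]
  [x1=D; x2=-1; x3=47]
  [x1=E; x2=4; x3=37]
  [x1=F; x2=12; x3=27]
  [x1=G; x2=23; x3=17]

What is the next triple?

[x1=H; x2=37; x3=7]

X1: letters move forward 1 place in the alphabet; C, D, E, F, G → H.
X2: differences are 2, 5, 8, … (increasing by 3 each time), so -3, -1, 4, 12, 23 → 37.
X3: 57, 47, 37, 27, 17 → 7 (−10 each step).
Putting it together: [x1=H; x2=37; x3=7].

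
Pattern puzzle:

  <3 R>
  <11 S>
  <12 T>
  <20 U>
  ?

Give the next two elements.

First component — alternating steps +8, +1, +8, +1, …: 3, 11, 12, 20 → 21 → 29.
Letter — letters move forward 1 place in the alphabet: R, S, T, U → V → W.
So the next two elements are <21 V> and <29 W>.

<21 V>, <29 W>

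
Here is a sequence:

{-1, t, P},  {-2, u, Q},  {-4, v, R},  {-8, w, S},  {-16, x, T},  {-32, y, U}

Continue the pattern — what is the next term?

First value goes -1, -2, -4, -8, -16, -32 → -64 (×2 each step).
First letter goes t, u, v, w, x, y → z (letters move forward 1 place in the alphabet).
Second letter: letters move forward 1 place in the alphabet; P, Q, R, S, T, U → V.
Combining the parts gives {-64, z, V}.

{-64, z, V}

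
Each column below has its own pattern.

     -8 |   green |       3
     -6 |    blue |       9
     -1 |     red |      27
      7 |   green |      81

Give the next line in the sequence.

For the first component, differences are 2, 5, 8, … (increasing by 3 each time): -8, -6, -1, 7 → 18.
Colour — repeats green → blue → red: green, blue, red, green → blue.
For the third component, ×3 each step: 3, 9, 27, 81 → 243.
Putting it together: 18  blue  243.

18  blue  243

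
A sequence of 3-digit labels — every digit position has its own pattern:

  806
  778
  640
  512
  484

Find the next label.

356

First digit: −1 each step, mod 10, so 8, 7, 6, 5, 4 → 3.
Second digit: −3 each step, mod 10; 0, 7, 4, 1, 8 → 5.
For the third digit, +2 each step, mod 10: 6, 8, 0, 2, 4 → 6.
So the next label is 356.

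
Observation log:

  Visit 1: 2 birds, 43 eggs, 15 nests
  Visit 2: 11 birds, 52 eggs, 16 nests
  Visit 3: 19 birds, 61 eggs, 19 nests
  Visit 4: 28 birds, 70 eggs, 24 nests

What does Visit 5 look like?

36 birds, 79 eggs, 31 nests

Birds — alternating steps +9, +8, +9, +8, …: 2, 11, 19, 28 → 36.
Eggs: 43, 52, 61, 70 → 79 (+9 each step).
Nests — differences are 1, 3, 5, … (increasing by 2 each time): 15, 16, 19, 24 → 31.
So the next row is 36 birds, 79 eggs, 31 nests.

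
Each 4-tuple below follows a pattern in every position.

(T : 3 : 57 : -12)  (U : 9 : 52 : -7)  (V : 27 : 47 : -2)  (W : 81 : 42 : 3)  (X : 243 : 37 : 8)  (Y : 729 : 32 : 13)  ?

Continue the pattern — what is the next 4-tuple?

Letter: T, U, V, W, X, Y → Z (letters move forward 1 place in the alphabet).
Second coordinate: ×3 each step, so 3, 9, 27, 81, 243, 729 → 2187.
Third coordinate: −5 each step; 57, 52, 47, 42, 37, 32 → 27.
Fourth coordinate goes -12, -7, -2, 3, 8, 13 → 18 (+5 each step).
Combining the parts gives (Z : 2187 : 27 : 18).

(Z : 2187 : 27 : 18)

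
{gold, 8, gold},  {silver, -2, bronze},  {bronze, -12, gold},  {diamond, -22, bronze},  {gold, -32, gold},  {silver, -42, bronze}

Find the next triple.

{bronze, -52, gold}

First rank: gold, silver, bronze, diamond, gold, silver → bronze (repeats gold → silver → bronze → diamond).
Second coordinate goes 8, -2, -12, -22, -32, -42 → -52 (−10 each step).
Second rank: gold, bronze, gold, bronze, gold, bronze → gold (alternates gold ↔ bronze).
So the next triple is {bronze, -52, gold}.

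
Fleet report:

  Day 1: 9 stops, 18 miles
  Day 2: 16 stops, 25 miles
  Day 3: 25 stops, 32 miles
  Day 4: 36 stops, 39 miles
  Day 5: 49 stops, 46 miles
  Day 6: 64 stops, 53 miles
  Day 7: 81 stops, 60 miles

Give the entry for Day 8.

100 stops, 67 miles

Stops — perfect squares: 3², 4², 5², …: 9, 16, 25, 36, 49, 64, 81 → 100.
Miles: 18, 25, 32, 39, 46, 53, 60 → 67 (+7 each step).
Putting it together: 100 stops, 67 miles.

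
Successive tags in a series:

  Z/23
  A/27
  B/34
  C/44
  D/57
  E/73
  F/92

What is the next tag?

G/114

Letter goes Z, A, B, C, D, E, F → G (letters move forward 1 place in the alphabet, wrapping Z→A).
Second component: differences are 4, 7, 10, … (increasing by 3 each time); 23, 27, 34, 44, 57, 73, 92 → 114.
Putting it together: G/114.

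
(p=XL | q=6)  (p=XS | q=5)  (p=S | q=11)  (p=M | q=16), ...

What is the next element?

(p=L | q=27)

P goes XL, XS, S, M → L (runs through clothing sizes XS→XL).
For the q, each term is the sum of the two before it: 6, 5, 11, 16 → 27.
Combining the parts gives (p=L | q=27).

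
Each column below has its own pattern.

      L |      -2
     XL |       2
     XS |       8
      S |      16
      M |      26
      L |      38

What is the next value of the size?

Size: repeats L → XL → XS → S → M, so L, XL, XS, S, M, L → XL.

XL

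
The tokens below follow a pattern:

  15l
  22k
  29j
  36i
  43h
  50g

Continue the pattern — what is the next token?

First component: +7 each step, so 15, 22, 29, 36, 43, 50 → 57.
Letter: letters move back 1 place in the alphabet, so l, k, j, i, h, g → f.
Combining the parts gives 57f.

57f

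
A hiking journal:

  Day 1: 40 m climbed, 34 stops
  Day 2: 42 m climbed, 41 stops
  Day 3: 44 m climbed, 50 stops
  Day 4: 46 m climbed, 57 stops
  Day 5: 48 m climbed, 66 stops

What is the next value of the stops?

Stops goes 34, 41, 50, 57, 66 → 73 (alternating steps +7, +9, +7, +9, …).

73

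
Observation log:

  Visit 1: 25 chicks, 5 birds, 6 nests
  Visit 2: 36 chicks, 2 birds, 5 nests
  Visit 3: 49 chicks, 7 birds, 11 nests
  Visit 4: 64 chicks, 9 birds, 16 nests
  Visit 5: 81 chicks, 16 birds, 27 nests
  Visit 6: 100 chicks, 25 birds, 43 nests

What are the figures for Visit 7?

121 chicks, 41 birds, 70 nests

Chicks — perfect squares: 5², 6², 7², …: 25, 36, 49, 64, 81, 100 → 121.
Birds: each term is the sum of the two before it; 5, 2, 7, 9, 16, 25 → 41.
Nests — each term is the sum of the two before it: 6, 5, 11, 16, 27, 43 → 70.
So the next record is 121 chicks, 41 birds, 70 nests.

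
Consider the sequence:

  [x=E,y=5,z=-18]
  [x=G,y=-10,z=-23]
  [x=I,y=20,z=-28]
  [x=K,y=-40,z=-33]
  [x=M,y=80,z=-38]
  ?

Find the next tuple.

X — letters move forward 2 places in the alphabet: E, G, I, K, M → O.
Y: ×(-2) each step; 5, -10, 20, -40, 80 → -160.
Z: -18, -23, -28, -33, -38 → -43 (−5 each step).
So the next tuple is [x=O,y=-160,z=-43].

[x=O,y=-160,z=-43]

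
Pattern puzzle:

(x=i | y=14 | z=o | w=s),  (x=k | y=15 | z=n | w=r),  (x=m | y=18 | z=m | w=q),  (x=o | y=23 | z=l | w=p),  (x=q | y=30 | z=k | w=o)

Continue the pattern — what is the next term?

X: letters move forward 2 places in the alphabet, so i, k, m, o, q → s.
Y — differences are 1, 3, 5, … (increasing by 2 each time): 14, 15, 18, 23, 30 → 39.
Z — letters move back 1 place in the alphabet: o, n, m, l, k → j.
For the w, letters move back 1 place in the alphabet: s, r, q, p, o → n.
Combining the parts gives (x=s | y=39 | z=j | w=n).

(x=s | y=39 | z=j | w=n)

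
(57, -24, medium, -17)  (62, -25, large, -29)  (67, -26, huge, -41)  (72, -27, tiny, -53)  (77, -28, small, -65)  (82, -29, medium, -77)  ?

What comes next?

First part goes 57, 62, 67, 72, 77, 82 → 87 (+5 each step).
For the second part, −1 each step: -24, -25, -26, -27, -28, -29 → -30.
Size: repeats medium → large → huge → tiny → small; medium, large, huge, tiny, small, medium → large.
Fourth part: -17, -29, -41, -53, -65, -77 → -89 (−12 each step).
So the next element is (87, -30, large, -89).

(87, -30, large, -89)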